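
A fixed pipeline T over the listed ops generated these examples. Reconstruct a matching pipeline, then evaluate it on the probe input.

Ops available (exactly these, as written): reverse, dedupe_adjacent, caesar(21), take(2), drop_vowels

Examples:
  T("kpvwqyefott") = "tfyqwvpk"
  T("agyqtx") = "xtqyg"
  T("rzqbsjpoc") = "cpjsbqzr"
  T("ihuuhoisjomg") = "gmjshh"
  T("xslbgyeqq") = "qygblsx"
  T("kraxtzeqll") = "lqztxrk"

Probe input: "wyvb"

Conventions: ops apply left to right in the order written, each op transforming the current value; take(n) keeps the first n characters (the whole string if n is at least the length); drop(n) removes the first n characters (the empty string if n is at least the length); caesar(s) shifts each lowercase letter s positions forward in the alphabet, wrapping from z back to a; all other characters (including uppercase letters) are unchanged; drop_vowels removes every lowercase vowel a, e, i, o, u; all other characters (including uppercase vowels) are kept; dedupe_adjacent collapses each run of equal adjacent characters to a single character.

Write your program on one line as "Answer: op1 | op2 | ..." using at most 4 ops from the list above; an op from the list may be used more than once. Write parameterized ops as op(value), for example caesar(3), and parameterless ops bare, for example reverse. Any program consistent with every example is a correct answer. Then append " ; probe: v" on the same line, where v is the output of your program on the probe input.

reverse | dedupe_adjacent | drop_vowels ; probe: "bvyw"

Check, running the answer program on each example:
  "kpvwqyefott" -> "ttofeyqwvpk" -> "tofeyqwvpk" -> "tfyqwvpk"
  "agyqtx" -> "xtqyga" -> "xtqyga" -> "xtqyg"
  "rzqbsjpoc" -> "copjsbqzr" -> "copjsbqzr" -> "cpjsbqzr"
  "ihuuhoisjomg" -> "gmojsiohuuhi" -> "gmojsiohuhi" -> "gmjshh"
  "xslbgyeqq" -> "qqeygblsx" -> "qeygblsx" -> "qygblsx"
  "kraxtzeqll" -> "llqeztxark" -> "lqeztxark" -> "lqztxrk"
  probe: "wyvb" -> "bvyw" -> "bvyw" -> "bvyw"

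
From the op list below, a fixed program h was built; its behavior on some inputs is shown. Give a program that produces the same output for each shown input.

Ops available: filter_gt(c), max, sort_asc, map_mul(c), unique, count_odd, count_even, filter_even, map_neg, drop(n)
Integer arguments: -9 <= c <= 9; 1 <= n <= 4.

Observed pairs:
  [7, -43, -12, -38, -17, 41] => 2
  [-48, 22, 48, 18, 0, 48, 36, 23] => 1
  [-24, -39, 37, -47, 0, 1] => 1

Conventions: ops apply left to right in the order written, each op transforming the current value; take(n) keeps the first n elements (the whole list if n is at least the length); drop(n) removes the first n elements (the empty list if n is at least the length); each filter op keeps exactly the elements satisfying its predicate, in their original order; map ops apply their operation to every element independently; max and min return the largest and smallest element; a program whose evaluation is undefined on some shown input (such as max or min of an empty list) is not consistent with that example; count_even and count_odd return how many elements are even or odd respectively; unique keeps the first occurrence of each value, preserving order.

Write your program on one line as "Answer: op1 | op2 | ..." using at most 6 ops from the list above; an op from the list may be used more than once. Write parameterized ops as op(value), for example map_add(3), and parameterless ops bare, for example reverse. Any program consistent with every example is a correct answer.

sort_asc | map_neg | unique | filter_gt(3) | count_even

Check, running the answer program on each example:
  [7, -43, -12, -38, -17, 41] -> [-43, -38, -17, -12, 7, 41] -> [43, 38, 17, 12, -7, -41] -> [43, 38, 17, 12, -7, -41] -> [43, 38, 17, 12] -> 2
  [-48, 22, 48, 18, 0, 48, 36, 23] -> [-48, 0, 18, 22, 23, 36, 48, 48] -> [48, 0, -18, -22, -23, -36, -48, -48] -> [48, 0, -18, -22, -23, -36, -48] -> [48] -> 1
  [-24, -39, 37, -47, 0, 1] -> [-47, -39, -24, 0, 1, 37] -> [47, 39, 24, 0, -1, -37] -> [47, 39, 24, 0, -1, -37] -> [47, 39, 24] -> 1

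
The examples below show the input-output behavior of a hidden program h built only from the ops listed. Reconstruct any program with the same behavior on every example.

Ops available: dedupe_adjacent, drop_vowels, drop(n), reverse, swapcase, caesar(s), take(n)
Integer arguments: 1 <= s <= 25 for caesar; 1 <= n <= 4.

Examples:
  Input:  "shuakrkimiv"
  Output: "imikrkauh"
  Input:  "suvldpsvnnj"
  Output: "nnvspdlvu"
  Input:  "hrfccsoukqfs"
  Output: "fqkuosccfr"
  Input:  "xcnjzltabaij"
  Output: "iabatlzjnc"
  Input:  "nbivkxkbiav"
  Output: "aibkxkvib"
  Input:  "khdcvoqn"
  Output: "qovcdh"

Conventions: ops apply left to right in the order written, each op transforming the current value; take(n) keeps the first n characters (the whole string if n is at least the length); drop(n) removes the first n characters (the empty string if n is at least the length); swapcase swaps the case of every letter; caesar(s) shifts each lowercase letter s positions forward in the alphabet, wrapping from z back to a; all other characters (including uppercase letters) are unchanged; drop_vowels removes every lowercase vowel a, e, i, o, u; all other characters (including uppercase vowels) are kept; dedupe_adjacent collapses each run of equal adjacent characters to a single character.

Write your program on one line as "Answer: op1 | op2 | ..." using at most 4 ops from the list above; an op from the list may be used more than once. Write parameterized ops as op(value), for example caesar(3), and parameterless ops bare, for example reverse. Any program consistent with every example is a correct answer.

drop(1) | reverse | drop(1)

Check, running the answer program on each example:
  "shuakrkimiv" -> "huakrkimiv" -> "vimikrkauh" -> "imikrkauh"
  "suvldpsvnnj" -> "uvldpsvnnj" -> "jnnvspdlvu" -> "nnvspdlvu"
  "hrfccsoukqfs" -> "rfccsoukqfs" -> "sfqkuosccfr" -> "fqkuosccfr"
  "xcnjzltabaij" -> "cnjzltabaij" -> "jiabatlzjnc" -> "iabatlzjnc"
  "nbivkxkbiav" -> "bivkxkbiav" -> "vaibkxkvib" -> "aibkxkvib"
  "khdcvoqn" -> "hdcvoqn" -> "nqovcdh" -> "qovcdh"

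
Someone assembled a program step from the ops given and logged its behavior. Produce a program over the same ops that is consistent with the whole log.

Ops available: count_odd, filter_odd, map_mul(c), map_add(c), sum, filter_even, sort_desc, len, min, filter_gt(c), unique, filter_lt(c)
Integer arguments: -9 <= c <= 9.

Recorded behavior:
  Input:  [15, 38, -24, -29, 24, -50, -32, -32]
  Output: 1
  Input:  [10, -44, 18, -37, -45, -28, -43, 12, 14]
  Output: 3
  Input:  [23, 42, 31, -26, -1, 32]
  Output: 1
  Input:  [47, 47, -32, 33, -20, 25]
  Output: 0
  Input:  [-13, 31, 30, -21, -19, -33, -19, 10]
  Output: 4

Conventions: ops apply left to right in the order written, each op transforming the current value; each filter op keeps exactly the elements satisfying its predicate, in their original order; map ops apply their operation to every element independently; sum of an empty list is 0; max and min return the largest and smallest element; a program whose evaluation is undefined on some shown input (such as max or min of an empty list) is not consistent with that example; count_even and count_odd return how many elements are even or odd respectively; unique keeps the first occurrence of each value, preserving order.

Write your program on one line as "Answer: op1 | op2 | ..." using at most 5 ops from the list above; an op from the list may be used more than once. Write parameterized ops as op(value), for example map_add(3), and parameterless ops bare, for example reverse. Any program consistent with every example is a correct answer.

map_mul(-3) | unique | filter_gt(-9) | count_odd

Check, running the answer program on each example:
  [15, 38, -24, -29, 24, -50, -32, -32] -> [-45, -114, 72, 87, -72, 150, 96, 96] -> [-45, -114, 72, 87, -72, 150, 96] -> [72, 87, 150, 96] -> 1
  [10, -44, 18, -37, -45, -28, -43, 12, 14] -> [-30, 132, -54, 111, 135, 84, 129, -36, -42] -> [-30, 132, -54, 111, 135, 84, 129, -36, -42] -> [132, 111, 135, 84, 129] -> 3
  [23, 42, 31, -26, -1, 32] -> [-69, -126, -93, 78, 3, -96] -> [-69, -126, -93, 78, 3, -96] -> [78, 3] -> 1
  [47, 47, -32, 33, -20, 25] -> [-141, -141, 96, -99, 60, -75] -> [-141, 96, -99, 60, -75] -> [96, 60] -> 0
  [-13, 31, 30, -21, -19, -33, -19, 10] -> [39, -93, -90, 63, 57, 99, 57, -30] -> [39, -93, -90, 63, 57, 99, -30] -> [39, 63, 57, 99] -> 4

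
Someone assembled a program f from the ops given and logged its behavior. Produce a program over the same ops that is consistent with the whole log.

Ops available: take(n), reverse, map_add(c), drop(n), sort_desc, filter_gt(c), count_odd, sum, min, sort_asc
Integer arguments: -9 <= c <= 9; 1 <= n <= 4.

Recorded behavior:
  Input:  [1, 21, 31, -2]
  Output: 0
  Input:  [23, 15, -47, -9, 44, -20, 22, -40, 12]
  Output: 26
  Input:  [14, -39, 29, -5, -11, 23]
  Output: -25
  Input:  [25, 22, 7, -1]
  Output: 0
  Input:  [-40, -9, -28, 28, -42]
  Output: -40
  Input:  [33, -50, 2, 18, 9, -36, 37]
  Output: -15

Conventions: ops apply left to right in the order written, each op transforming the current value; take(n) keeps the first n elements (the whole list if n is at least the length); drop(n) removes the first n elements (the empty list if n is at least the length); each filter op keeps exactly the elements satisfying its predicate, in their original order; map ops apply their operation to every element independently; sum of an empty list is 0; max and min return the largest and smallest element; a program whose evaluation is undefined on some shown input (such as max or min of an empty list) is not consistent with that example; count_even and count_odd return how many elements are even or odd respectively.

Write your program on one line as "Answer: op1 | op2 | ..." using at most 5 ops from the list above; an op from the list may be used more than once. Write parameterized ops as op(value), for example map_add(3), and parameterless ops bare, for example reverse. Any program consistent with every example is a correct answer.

reverse | drop(4) | sort_asc | sum

Check, running the answer program on each example:
  [1, 21, 31, -2] -> [-2, 31, 21, 1] -> [] -> [] -> 0
  [23, 15, -47, -9, 44, -20, 22, -40, 12] -> [12, -40, 22, -20, 44, -9, -47, 15, 23] -> [44, -9, -47, 15, 23] -> [-47, -9, 15, 23, 44] -> 26
  [14, -39, 29, -5, -11, 23] -> [23, -11, -5, 29, -39, 14] -> [-39, 14] -> [-39, 14] -> -25
  [25, 22, 7, -1] -> [-1, 7, 22, 25] -> [] -> [] -> 0
  [-40, -9, -28, 28, -42] -> [-42, 28, -28, -9, -40] -> [-40] -> [-40] -> -40
  [33, -50, 2, 18, 9, -36, 37] -> [37, -36, 9, 18, 2, -50, 33] -> [2, -50, 33] -> [-50, 2, 33] -> -15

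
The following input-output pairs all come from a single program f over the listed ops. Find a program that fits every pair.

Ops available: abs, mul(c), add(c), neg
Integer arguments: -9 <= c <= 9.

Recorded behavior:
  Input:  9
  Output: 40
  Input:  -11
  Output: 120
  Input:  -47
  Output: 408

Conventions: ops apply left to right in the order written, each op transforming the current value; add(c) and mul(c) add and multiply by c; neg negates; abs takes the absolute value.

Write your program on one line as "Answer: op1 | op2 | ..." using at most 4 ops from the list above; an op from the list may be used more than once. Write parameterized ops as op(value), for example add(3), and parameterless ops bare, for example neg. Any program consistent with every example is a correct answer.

add(-4) | mul(8) | neg | abs

Check, running the answer program on each example:
  9 -> 5 -> 40 -> -40 -> 40
  -11 -> -15 -> -120 -> 120 -> 120
  -47 -> -51 -> -408 -> 408 -> 408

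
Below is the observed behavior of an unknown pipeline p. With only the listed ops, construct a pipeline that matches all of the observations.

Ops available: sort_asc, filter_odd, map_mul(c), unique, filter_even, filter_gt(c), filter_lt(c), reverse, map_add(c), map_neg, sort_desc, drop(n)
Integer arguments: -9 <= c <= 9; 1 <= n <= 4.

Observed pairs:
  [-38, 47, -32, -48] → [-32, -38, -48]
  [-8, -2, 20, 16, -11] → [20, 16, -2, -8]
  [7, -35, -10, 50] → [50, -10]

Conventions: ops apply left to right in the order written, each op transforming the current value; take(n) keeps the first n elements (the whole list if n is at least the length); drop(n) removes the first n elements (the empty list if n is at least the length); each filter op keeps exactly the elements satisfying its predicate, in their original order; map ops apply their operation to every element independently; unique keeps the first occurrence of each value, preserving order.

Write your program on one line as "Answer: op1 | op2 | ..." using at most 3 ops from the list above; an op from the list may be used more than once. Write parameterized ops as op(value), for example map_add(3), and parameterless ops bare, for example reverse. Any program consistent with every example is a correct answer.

filter_even | sort_desc

Check, running the answer program on each example:
  [-38, 47, -32, -48] -> [-38, -32, -48] -> [-32, -38, -48]
  [-8, -2, 20, 16, -11] -> [-8, -2, 20, 16] -> [20, 16, -2, -8]
  [7, -35, -10, 50] -> [-10, 50] -> [50, -10]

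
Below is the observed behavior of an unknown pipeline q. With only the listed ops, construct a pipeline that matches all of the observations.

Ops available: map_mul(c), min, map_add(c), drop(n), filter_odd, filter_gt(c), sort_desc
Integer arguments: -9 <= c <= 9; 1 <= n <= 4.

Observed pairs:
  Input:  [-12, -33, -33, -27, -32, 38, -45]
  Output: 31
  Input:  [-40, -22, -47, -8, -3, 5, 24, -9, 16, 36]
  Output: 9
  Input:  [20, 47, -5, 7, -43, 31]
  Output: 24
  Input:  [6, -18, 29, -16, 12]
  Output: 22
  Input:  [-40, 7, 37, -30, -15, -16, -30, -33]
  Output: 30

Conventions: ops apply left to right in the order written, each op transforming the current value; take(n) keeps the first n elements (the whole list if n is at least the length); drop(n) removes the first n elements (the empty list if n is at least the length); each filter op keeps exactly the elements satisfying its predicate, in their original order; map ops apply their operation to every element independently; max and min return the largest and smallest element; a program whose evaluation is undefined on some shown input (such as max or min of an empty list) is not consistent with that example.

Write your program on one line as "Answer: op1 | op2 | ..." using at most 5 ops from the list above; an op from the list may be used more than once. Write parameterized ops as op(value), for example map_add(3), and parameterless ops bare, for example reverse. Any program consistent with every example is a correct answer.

map_add(-9) | drop(2) | map_add(2) | filter_gt(8) | min

Check, running the answer program on each example:
  [-12, -33, -33, -27, -32, 38, -45] -> [-21, -42, -42, -36, -41, 29, -54] -> [-42, -36, -41, 29, -54] -> [-40, -34, -39, 31, -52] -> [31] -> 31
  [-40, -22, -47, -8, -3, 5, 24, -9, 16, 36] -> [-49, -31, -56, -17, -12, -4, 15, -18, 7, 27] -> [-56, -17, -12, -4, 15, -18, 7, 27] -> [-54, -15, -10, -2, 17, -16, 9, 29] -> [17, 9, 29] -> 9
  [20, 47, -5, 7, -43, 31] -> [11, 38, -14, -2, -52, 22] -> [-14, -2, -52, 22] -> [-12, 0, -50, 24] -> [24] -> 24
  [6, -18, 29, -16, 12] -> [-3, -27, 20, -25, 3] -> [20, -25, 3] -> [22, -23, 5] -> [22] -> 22
  [-40, 7, 37, -30, -15, -16, -30, -33] -> [-49, -2, 28, -39, -24, -25, -39, -42] -> [28, -39, -24, -25, -39, -42] -> [30, -37, -22, -23, -37, -40] -> [30] -> 30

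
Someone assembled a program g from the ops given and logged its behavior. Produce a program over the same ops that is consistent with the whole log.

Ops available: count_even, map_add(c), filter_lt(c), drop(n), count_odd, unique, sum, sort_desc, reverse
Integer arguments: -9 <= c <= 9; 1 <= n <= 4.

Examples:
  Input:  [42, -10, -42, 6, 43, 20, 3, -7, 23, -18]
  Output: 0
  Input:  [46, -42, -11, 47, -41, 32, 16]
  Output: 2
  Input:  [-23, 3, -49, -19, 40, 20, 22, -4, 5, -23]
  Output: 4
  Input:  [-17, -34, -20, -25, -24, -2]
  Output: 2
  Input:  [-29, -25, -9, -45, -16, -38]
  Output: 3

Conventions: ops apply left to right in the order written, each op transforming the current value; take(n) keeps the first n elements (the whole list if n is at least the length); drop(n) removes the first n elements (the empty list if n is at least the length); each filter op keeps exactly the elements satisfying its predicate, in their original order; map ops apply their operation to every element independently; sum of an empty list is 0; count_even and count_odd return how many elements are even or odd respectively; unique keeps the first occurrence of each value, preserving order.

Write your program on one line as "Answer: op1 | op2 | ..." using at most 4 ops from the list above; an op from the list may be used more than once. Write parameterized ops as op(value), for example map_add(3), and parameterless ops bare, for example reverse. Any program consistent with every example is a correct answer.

filter_lt(-9) | map_add(-9) | count_even

Check, running the answer program on each example:
  [42, -10, -42, 6, 43, 20, 3, -7, 23, -18] -> [-10, -42, -18] -> [-19, -51, -27] -> 0
  [46, -42, -11, 47, -41, 32, 16] -> [-42, -11, -41] -> [-51, -20, -50] -> 2
  [-23, 3, -49, -19, 40, 20, 22, -4, 5, -23] -> [-23, -49, -19, -23] -> [-32, -58, -28, -32] -> 4
  [-17, -34, -20, -25, -24, -2] -> [-17, -34, -20, -25, -24] -> [-26, -43, -29, -34, -33] -> 2
  [-29, -25, -9, -45, -16, -38] -> [-29, -25, -45, -16, -38] -> [-38, -34, -54, -25, -47] -> 3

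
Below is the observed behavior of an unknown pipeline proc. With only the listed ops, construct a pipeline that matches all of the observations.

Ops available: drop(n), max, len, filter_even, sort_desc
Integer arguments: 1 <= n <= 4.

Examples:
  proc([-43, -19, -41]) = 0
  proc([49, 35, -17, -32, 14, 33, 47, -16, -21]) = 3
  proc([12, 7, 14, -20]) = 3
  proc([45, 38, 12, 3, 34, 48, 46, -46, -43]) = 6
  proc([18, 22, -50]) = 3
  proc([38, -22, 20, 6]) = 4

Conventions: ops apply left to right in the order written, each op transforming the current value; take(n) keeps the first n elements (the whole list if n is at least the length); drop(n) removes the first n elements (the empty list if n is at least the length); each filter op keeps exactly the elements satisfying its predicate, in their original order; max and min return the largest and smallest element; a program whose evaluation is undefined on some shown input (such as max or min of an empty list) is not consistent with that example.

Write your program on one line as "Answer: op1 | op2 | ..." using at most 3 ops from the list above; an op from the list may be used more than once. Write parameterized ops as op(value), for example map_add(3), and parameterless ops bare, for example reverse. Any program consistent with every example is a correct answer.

sort_desc | filter_even | len

Check, running the answer program on each example:
  [-43, -19, -41] -> [-19, -41, -43] -> [] -> 0
  [49, 35, -17, -32, 14, 33, 47, -16, -21] -> [49, 47, 35, 33, 14, -16, -17, -21, -32] -> [14, -16, -32] -> 3
  [12, 7, 14, -20] -> [14, 12, 7, -20] -> [14, 12, -20] -> 3
  [45, 38, 12, 3, 34, 48, 46, -46, -43] -> [48, 46, 45, 38, 34, 12, 3, -43, -46] -> [48, 46, 38, 34, 12, -46] -> 6
  [18, 22, -50] -> [22, 18, -50] -> [22, 18, -50] -> 3
  [38, -22, 20, 6] -> [38, 20, 6, -22] -> [38, 20, 6, -22] -> 4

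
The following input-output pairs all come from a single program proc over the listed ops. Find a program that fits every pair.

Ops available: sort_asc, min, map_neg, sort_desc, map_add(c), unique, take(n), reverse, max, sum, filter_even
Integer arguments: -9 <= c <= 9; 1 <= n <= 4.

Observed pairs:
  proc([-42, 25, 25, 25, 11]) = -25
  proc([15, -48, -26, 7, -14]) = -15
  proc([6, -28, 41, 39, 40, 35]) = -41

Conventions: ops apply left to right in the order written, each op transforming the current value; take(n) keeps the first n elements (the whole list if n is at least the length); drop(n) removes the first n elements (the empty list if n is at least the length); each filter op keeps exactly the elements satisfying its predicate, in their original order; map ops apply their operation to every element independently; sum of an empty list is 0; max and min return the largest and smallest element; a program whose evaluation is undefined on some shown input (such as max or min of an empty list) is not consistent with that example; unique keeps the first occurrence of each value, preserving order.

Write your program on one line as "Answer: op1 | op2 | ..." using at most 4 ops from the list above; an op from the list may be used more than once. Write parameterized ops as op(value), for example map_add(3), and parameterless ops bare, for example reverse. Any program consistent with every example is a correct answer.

sort_desc | map_neg | take(1) | min

Check, running the answer program on each example:
  [-42, 25, 25, 25, 11] -> [25, 25, 25, 11, -42] -> [-25, -25, -25, -11, 42] -> [-25] -> -25
  [15, -48, -26, 7, -14] -> [15, 7, -14, -26, -48] -> [-15, -7, 14, 26, 48] -> [-15] -> -15
  [6, -28, 41, 39, 40, 35] -> [41, 40, 39, 35, 6, -28] -> [-41, -40, -39, -35, -6, 28] -> [-41] -> -41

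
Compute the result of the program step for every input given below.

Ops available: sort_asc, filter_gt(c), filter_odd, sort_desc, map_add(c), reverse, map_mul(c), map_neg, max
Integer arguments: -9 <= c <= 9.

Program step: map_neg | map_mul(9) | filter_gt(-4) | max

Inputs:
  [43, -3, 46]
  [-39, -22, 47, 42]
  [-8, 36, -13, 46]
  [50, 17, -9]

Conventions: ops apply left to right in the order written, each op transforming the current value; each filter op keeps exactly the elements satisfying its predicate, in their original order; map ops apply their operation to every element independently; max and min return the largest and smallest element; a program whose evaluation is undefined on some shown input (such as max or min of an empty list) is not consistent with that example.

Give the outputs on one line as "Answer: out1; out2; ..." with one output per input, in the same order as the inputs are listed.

Execution, op by op:
  [43, -3, 46] -> [-43, 3, -46] -> [-387, 27, -414] -> [27] -> 27
  [-39, -22, 47, 42] -> [39, 22, -47, -42] -> [351, 198, -423, -378] -> [351, 198] -> 351
  [-8, 36, -13, 46] -> [8, -36, 13, -46] -> [72, -324, 117, -414] -> [72, 117] -> 117
  [50, 17, -9] -> [-50, -17, 9] -> [-450, -153, 81] -> [81] -> 81

27; 351; 117; 81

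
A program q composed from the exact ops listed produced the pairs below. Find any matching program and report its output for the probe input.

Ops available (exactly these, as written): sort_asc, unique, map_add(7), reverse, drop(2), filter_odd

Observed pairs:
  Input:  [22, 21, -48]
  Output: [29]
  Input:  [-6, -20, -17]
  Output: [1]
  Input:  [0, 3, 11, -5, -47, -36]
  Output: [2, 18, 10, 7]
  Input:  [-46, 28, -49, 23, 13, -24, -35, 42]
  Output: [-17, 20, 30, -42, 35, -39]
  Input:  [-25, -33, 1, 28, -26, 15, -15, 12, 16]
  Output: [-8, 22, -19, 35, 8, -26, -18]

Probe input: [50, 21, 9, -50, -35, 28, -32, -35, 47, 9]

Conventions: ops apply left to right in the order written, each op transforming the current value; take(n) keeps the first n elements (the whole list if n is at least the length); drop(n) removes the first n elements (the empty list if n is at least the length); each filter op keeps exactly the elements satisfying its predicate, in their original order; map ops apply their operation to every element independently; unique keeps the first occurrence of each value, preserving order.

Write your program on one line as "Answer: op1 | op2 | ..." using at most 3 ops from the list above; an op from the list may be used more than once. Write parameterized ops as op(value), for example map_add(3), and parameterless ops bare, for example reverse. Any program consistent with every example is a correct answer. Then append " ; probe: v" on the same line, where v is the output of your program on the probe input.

reverse | map_add(7) | drop(2) ; probe: [-28, -25, 35, -28, -43, 16, 28, 57]

Check, running the answer program on each example:
  [22, 21, -48] -> [-48, 21, 22] -> [-41, 28, 29] -> [29]
  [-6, -20, -17] -> [-17, -20, -6] -> [-10, -13, 1] -> [1]
  [0, 3, 11, -5, -47, -36] -> [-36, -47, -5, 11, 3, 0] -> [-29, -40, 2, 18, 10, 7] -> [2, 18, 10, 7]
  [-46, 28, -49, 23, 13, -24, -35, 42] -> [42, -35, -24, 13, 23, -49, 28, -46] -> [49, -28, -17, 20, 30, -42, 35, -39] -> [-17, 20, 30, -42, 35, -39]
  [-25, -33, 1, 28, -26, 15, -15, 12, 16] -> [16, 12, -15, 15, -26, 28, 1, -33, -25] -> [23, 19, -8, 22, -19, 35, 8, -26, -18] -> [-8, 22, -19, 35, 8, -26, -18]
  probe: [50, 21, 9, -50, -35, 28, -32, -35, 47, 9] -> [9, 47, -35, -32, 28, -35, -50, 9, 21, 50] -> [16, 54, -28, -25, 35, -28, -43, 16, 28, 57] -> [-28, -25, 35, -28, -43, 16, 28, 57]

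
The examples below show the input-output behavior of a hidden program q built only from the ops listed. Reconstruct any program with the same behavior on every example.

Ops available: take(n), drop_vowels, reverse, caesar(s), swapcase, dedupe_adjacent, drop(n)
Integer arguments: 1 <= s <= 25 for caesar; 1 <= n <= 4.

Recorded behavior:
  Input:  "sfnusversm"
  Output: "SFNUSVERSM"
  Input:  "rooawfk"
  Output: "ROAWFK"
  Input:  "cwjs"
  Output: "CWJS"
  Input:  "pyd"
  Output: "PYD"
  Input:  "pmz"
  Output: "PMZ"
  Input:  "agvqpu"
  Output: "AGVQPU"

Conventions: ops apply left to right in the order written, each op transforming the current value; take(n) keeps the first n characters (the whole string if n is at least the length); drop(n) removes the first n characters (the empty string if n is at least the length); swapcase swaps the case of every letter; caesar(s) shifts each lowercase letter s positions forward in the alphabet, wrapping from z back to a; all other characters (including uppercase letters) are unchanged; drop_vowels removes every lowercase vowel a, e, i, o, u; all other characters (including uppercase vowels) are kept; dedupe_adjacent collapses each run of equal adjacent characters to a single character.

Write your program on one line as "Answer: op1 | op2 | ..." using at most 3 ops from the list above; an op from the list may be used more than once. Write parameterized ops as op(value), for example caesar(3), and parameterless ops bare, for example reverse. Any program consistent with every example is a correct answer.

dedupe_adjacent | swapcase

Check, running the answer program on each example:
  "sfnusversm" -> "sfnusversm" -> "SFNUSVERSM"
  "rooawfk" -> "roawfk" -> "ROAWFK"
  "cwjs" -> "cwjs" -> "CWJS"
  "pyd" -> "pyd" -> "PYD"
  "pmz" -> "pmz" -> "PMZ"
  "agvqpu" -> "agvqpu" -> "AGVQPU"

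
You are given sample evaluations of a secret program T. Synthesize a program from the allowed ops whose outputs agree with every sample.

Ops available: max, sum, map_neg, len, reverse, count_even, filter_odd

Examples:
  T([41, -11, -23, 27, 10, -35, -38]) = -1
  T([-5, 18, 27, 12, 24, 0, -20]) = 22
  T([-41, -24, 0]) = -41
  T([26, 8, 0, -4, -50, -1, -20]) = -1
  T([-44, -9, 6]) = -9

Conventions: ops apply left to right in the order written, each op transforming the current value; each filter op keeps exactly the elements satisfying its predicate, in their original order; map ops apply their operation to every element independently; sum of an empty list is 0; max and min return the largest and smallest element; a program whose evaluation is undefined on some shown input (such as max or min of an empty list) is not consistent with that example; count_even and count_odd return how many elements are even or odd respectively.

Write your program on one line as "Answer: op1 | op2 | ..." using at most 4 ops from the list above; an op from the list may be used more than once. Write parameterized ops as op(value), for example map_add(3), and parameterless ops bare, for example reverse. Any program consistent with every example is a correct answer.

reverse | filter_odd | sum

Check, running the answer program on each example:
  [41, -11, -23, 27, 10, -35, -38] -> [-38, -35, 10, 27, -23, -11, 41] -> [-35, 27, -23, -11, 41] -> -1
  [-5, 18, 27, 12, 24, 0, -20] -> [-20, 0, 24, 12, 27, 18, -5] -> [27, -5] -> 22
  [-41, -24, 0] -> [0, -24, -41] -> [-41] -> -41
  [26, 8, 0, -4, -50, -1, -20] -> [-20, -1, -50, -4, 0, 8, 26] -> [-1] -> -1
  [-44, -9, 6] -> [6, -9, -44] -> [-9] -> -9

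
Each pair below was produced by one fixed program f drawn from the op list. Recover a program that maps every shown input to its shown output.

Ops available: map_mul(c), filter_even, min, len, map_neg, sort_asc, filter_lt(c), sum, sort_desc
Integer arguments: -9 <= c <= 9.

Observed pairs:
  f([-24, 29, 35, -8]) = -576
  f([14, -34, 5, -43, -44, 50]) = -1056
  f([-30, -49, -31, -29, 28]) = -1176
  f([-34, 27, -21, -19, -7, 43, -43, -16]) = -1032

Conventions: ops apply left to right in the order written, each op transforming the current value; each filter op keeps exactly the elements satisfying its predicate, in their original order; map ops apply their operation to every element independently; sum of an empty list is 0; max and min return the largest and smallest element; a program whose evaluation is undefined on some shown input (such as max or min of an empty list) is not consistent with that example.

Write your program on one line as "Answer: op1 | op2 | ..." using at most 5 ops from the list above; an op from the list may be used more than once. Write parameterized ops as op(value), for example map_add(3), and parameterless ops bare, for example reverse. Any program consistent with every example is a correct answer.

map_mul(-3) | sort_asc | map_mul(-8) | min

Check, running the answer program on each example:
  [-24, 29, 35, -8] -> [72, -87, -105, 24] -> [-105, -87, 24, 72] -> [840, 696, -192, -576] -> -576
  [14, -34, 5, -43, -44, 50] -> [-42, 102, -15, 129, 132, -150] -> [-150, -42, -15, 102, 129, 132] -> [1200, 336, 120, -816, -1032, -1056] -> -1056
  [-30, -49, -31, -29, 28] -> [90, 147, 93, 87, -84] -> [-84, 87, 90, 93, 147] -> [672, -696, -720, -744, -1176] -> -1176
  [-34, 27, -21, -19, -7, 43, -43, -16] -> [102, -81, 63, 57, 21, -129, 129, 48] -> [-129, -81, 21, 48, 57, 63, 102, 129] -> [1032, 648, -168, -384, -456, -504, -816, -1032] -> -1032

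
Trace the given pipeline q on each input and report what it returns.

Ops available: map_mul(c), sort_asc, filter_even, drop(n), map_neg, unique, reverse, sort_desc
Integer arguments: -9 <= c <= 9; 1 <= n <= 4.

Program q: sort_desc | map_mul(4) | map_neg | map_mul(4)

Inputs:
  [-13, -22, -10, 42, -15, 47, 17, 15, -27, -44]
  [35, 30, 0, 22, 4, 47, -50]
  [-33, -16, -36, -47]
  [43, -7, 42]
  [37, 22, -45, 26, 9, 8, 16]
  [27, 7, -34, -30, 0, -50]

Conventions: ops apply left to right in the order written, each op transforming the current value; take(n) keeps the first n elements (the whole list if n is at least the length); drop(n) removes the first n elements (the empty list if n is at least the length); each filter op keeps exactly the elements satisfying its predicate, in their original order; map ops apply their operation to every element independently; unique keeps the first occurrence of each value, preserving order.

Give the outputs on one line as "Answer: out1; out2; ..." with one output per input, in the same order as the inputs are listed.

[-752, -672, -272, -240, 160, 208, 240, 352, 432, 704]; [-752, -560, -480, -352, -64, 0, 800]; [256, 528, 576, 752]; [-688, -672, 112]; [-592, -416, -352, -256, -144, -128, 720]; [-432, -112, 0, 480, 544, 800]

Execution, op by op:
  [-13, -22, -10, 42, -15, 47, 17, 15, -27, -44] -> [47, 42, 17, 15, -10, -13, -15, -22, -27, -44] -> [188, 168, 68, 60, -40, -52, -60, -88, -108, -176] -> [-188, -168, -68, -60, 40, 52, 60, 88, 108, 176] -> [-752, -672, -272, -240, 160, 208, 240, 352, 432, 704]
  [35, 30, 0, 22, 4, 47, -50] -> [47, 35, 30, 22, 4, 0, -50] -> [188, 140, 120, 88, 16, 0, -200] -> [-188, -140, -120, -88, -16, 0, 200] -> [-752, -560, -480, -352, -64, 0, 800]
  [-33, -16, -36, -47] -> [-16, -33, -36, -47] -> [-64, -132, -144, -188] -> [64, 132, 144, 188] -> [256, 528, 576, 752]
  [43, -7, 42] -> [43, 42, -7] -> [172, 168, -28] -> [-172, -168, 28] -> [-688, -672, 112]
  [37, 22, -45, 26, 9, 8, 16] -> [37, 26, 22, 16, 9, 8, -45] -> [148, 104, 88, 64, 36, 32, -180] -> [-148, -104, -88, -64, -36, -32, 180] -> [-592, -416, -352, -256, -144, -128, 720]
  [27, 7, -34, -30, 0, -50] -> [27, 7, 0, -30, -34, -50] -> [108, 28, 0, -120, -136, -200] -> [-108, -28, 0, 120, 136, 200] -> [-432, -112, 0, 480, 544, 800]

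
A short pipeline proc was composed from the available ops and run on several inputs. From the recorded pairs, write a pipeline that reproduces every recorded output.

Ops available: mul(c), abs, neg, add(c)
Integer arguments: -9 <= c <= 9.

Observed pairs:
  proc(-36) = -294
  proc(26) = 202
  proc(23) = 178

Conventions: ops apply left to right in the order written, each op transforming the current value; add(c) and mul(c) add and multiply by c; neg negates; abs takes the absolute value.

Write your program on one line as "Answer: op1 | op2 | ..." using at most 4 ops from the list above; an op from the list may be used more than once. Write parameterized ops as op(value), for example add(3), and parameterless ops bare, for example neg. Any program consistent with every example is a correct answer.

mul(-1) | mul(-8) | add(-6)

Check, running the answer program on each example:
  -36 -> 36 -> -288 -> -294
  26 -> -26 -> 208 -> 202
  23 -> -23 -> 184 -> 178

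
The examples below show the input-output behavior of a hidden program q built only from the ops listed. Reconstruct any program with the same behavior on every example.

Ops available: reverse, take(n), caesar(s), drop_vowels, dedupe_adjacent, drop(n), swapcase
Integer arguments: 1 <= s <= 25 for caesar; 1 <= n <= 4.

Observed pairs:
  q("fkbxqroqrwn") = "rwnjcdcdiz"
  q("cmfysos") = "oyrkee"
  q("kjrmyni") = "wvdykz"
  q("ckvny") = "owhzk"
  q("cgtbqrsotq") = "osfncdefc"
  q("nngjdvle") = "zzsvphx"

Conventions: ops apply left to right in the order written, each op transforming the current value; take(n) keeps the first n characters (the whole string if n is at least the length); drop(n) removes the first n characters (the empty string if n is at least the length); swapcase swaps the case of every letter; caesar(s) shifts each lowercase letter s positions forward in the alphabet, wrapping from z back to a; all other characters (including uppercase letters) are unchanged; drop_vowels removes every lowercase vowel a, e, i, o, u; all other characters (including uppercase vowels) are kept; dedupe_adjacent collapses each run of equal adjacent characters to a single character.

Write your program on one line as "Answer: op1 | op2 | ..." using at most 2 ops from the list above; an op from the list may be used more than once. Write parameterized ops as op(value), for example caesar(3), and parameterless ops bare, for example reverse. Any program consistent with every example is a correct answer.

drop_vowels | caesar(12)

Check, running the answer program on each example:
  "fkbxqroqrwn" -> "fkbxqrqrwn" -> "rwnjcdcdiz"
  "cmfysos" -> "cmfyss" -> "oyrkee"
  "kjrmyni" -> "kjrmyn" -> "wvdykz"
  "ckvny" -> "ckvny" -> "owhzk"
  "cgtbqrsotq" -> "cgtbqrstq" -> "osfncdefc"
  "nngjdvle" -> "nngjdvl" -> "zzsvphx"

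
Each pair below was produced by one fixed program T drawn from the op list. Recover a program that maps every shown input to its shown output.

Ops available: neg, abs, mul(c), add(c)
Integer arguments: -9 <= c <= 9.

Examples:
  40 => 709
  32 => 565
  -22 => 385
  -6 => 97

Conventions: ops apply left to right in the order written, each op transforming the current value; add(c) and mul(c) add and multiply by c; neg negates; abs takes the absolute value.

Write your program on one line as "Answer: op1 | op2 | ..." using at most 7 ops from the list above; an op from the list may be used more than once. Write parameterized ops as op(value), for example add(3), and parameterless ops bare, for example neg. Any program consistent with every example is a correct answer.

mul(9) | abs | add(-7) | mul(2) | add(1) | add(2)

Check, running the answer program on each example:
  40 -> 360 -> 360 -> 353 -> 706 -> 707 -> 709
  32 -> 288 -> 288 -> 281 -> 562 -> 563 -> 565
  -22 -> -198 -> 198 -> 191 -> 382 -> 383 -> 385
  -6 -> -54 -> 54 -> 47 -> 94 -> 95 -> 97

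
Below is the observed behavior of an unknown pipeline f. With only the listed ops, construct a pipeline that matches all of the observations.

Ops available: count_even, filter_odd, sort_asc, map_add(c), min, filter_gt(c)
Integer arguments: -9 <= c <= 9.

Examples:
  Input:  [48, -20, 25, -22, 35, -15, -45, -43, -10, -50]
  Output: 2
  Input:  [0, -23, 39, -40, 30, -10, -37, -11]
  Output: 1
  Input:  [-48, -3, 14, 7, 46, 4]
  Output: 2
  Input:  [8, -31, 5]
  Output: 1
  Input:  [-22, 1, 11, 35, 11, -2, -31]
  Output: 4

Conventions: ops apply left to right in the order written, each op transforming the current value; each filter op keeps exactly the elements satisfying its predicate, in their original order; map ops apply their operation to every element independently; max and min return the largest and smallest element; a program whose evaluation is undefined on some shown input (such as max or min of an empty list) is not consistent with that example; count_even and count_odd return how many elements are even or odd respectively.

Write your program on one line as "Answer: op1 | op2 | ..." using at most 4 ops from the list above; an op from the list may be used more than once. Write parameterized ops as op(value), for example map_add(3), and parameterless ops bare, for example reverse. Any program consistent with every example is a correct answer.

filter_gt(-4) | sort_asc | map_add(-9) | count_even

Check, running the answer program on each example:
  [48, -20, 25, -22, 35, -15, -45, -43, -10, -50] -> [48, 25, 35] -> [25, 35, 48] -> [16, 26, 39] -> 2
  [0, -23, 39, -40, 30, -10, -37, -11] -> [0, 39, 30] -> [0, 30, 39] -> [-9, 21, 30] -> 1
  [-48, -3, 14, 7, 46, 4] -> [-3, 14, 7, 46, 4] -> [-3, 4, 7, 14, 46] -> [-12, -5, -2, 5, 37] -> 2
  [8, -31, 5] -> [8, 5] -> [5, 8] -> [-4, -1] -> 1
  [-22, 1, 11, 35, 11, -2, -31] -> [1, 11, 35, 11, -2] -> [-2, 1, 11, 11, 35] -> [-11, -8, 2, 2, 26] -> 4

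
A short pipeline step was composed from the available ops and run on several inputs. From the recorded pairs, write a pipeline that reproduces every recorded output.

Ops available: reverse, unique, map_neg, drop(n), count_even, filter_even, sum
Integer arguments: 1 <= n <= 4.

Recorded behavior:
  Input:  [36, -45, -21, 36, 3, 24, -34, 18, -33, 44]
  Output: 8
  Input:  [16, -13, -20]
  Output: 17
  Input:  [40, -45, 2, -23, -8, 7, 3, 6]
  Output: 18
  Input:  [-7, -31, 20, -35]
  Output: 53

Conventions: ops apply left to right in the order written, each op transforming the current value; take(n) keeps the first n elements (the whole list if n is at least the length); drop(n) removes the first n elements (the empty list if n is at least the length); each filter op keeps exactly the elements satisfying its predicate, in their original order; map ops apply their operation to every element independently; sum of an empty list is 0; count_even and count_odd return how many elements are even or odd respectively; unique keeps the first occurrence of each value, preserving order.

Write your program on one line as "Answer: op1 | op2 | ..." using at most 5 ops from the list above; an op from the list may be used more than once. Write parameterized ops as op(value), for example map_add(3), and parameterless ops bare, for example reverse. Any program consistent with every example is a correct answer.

reverse | map_neg | unique | sum

Check, running the answer program on each example:
  [36, -45, -21, 36, 3, 24, -34, 18, -33, 44] -> [44, -33, 18, -34, 24, 3, 36, -21, -45, 36] -> [-44, 33, -18, 34, -24, -3, -36, 21, 45, -36] -> [-44, 33, -18, 34, -24, -3, -36, 21, 45] -> 8
  [16, -13, -20] -> [-20, -13, 16] -> [20, 13, -16] -> [20, 13, -16] -> 17
  [40, -45, 2, -23, -8, 7, 3, 6] -> [6, 3, 7, -8, -23, 2, -45, 40] -> [-6, -3, -7, 8, 23, -2, 45, -40] -> [-6, -3, -7, 8, 23, -2, 45, -40] -> 18
  [-7, -31, 20, -35] -> [-35, 20, -31, -7] -> [35, -20, 31, 7] -> [35, -20, 31, 7] -> 53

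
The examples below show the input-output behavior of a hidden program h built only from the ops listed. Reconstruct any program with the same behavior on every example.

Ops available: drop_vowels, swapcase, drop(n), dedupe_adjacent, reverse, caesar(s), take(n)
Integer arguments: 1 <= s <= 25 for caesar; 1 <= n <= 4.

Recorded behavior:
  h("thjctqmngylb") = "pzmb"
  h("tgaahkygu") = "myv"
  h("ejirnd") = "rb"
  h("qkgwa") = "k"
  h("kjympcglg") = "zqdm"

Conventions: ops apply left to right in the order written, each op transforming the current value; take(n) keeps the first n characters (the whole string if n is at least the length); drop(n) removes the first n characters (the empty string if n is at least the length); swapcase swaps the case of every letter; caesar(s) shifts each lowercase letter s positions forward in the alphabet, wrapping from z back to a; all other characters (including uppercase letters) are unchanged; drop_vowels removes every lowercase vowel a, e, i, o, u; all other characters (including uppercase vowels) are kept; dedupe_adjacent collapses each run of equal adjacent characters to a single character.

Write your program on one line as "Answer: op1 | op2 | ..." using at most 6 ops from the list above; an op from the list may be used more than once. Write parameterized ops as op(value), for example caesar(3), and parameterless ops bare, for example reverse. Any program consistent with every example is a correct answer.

drop_vowels | drop(2) | caesar(14) | drop_vowels | reverse | take(4)

Check, running the answer program on each example:
  "thjctqmngylb" -> "thjctqmngylb" -> "jctqmngylb" -> "xqheabumzp" -> "xqhbmzp" -> "pzmbhqx" -> "pzmb"
  "tgaahkygu" -> "tghkyg" -> "hkyg" -> "vymu" -> "vym" -> "myv" -> "myv"
  "ejirnd" -> "jrnd" -> "nd" -> "br" -> "br" -> "rb" -> "rb"
  "qkgwa" -> "qkgw" -> "gw" -> "uk" -> "k" -> "k" -> "k"
  "kjympcglg" -> "kjympcglg" -> "ympcglg" -> "madquzu" -> "mdqz" -> "zqdm" -> "zqdm"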